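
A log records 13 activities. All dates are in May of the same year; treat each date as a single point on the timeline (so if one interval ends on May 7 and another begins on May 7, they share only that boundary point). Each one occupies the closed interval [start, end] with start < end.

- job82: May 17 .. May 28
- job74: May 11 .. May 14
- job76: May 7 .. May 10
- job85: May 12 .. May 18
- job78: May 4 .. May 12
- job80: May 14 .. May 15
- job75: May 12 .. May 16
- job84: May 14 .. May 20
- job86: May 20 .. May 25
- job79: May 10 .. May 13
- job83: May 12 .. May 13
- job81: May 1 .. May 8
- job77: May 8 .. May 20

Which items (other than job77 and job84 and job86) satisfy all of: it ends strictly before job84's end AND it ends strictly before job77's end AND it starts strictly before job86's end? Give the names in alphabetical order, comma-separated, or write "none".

job74, job75, job76, job78, job79, job80, job81, job83, job85

Conditions: its end is strictly before job84's end (X.end < May 20) AND its end is strictly before job77's end (X.end < May 20) AND its start is strictly before job86's end (X.start < May 25).
job74: end May 14 < May 20? ✓; end May 14 < May 20? ✓; start May 11 < May 25? ✓ → yes.
job75: end May 16 < May 20? ✓; end May 16 < May 20? ✓; start May 12 < May 25? ✓ → yes.
job76: end May 10 < May 20? ✓; end May 10 < May 20? ✓; start May 7 < May 25? ✓ → yes.
job78: end May 12 < May 20? ✓; end May 12 < May 20? ✓; start May 4 < May 25? ✓ → yes.
job79: end May 13 < May 20? ✓; end May 13 < May 20? ✓; start May 10 < May 25? ✓ → yes.
job80: end May 15 < May 20? ✓; end May 15 < May 20? ✓; start May 14 < May 25? ✓ → yes.
job81: end May 8 < May 20? ✓; end May 8 < May 20? ✓; start May 1 < May 25? ✓ → yes.
job82: end May 28 < May 20? ✗; end May 28 < May 20? ✗; start May 17 < May 25? ✓ → no.
job83: end May 13 < May 20? ✓; end May 13 < May 20? ✓; start May 12 < May 25? ✓ → yes.
job85: end May 18 < May 20? ✓; end May 18 < May 20? ✓; start May 12 < May 25? ✓ → yes.
Result: job74, job75, job76, job78, job79, job80, job81, job83, job85.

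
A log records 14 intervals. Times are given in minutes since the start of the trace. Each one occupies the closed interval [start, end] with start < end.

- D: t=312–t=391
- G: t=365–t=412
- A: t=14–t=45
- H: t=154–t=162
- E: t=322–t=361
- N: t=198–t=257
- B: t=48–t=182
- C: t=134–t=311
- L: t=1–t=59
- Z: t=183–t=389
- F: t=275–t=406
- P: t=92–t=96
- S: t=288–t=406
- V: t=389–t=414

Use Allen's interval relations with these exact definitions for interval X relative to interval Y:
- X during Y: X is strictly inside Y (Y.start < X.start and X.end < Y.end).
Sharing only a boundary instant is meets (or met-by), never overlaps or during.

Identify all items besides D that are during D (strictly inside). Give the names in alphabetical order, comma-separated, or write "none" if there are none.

Target D = [t=312, t=391].
A [t=14, t=45] → before → no.
B [t=48, t=182] → before → no.
C [t=134, t=311] → before → no.
E [t=322, t=361] → during → yes.
F [t=275, t=406] → contains → no.
G [t=365, t=412] → overlapped-by → no.
H [t=154, t=162] → before → no.
L [t=1, t=59] → before → no.
N [t=198, t=257] → before → no.
P [t=92, t=96] → before → no.
S [t=288, t=406] → contains → no.
V [t=389, t=414] → overlapped-by → no.
Z [t=183, t=389] → overlaps → no.
Result: E.

E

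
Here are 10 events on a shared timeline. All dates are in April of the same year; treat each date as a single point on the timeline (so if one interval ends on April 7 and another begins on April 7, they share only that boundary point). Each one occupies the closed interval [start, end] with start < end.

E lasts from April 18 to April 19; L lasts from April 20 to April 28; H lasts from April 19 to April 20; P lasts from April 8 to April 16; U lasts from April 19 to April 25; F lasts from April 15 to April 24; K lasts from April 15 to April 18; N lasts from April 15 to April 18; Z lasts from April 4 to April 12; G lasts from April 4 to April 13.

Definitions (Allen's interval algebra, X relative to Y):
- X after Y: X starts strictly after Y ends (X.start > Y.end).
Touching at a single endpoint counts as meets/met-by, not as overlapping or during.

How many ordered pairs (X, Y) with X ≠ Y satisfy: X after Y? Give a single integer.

Checking all 90 ordered pairs for relation 'after'; matching pairs in alphabetical order:
(E, G): E after G ✓
(E, P): E after P ✓
(E, Z): E after Z ✓
(F, G): F after G ✓
(F, Z): F after Z ✓
(H, G): H after G ✓
(H, K): H after K ✓
(H, N): H after N ✓
(H, P): H after P ✓
(H, Z): H after Z ✓
(K, G): K after G ✓
(K, Z): K after Z ✓
(L, E): L after E ✓
(L, G): L after G ✓
(L, K): L after K ✓
(L, N): L after N ✓
(L, P): L after P ✓
(L, Z): L after Z ✓
(N, G): N after G ✓
(N, Z): N after Z ✓
(U, G): U after G ✓
(U, K): U after K ✓
(U, N): U after N ✓
(U, P): U after P ✓
... plus 1 further pairs not listed.
Count: 25.

25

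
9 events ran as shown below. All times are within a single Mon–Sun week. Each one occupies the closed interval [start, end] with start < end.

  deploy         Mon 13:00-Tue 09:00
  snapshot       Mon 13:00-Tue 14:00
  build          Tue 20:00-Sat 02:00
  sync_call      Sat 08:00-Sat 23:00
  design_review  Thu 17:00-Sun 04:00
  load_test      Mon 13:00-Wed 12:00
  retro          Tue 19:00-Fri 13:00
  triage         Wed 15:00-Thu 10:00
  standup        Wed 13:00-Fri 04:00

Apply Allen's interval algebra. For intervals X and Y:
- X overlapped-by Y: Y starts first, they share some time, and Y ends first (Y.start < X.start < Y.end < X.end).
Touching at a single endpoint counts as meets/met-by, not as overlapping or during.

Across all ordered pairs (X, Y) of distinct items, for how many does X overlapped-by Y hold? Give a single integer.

Checking all 72 ordered pairs for relation 'overlapped-by'; matching pairs in alphabetical order:
(build, load_test): build overlapped-by load_test ✓
(build, retro): build overlapped-by retro ✓
(design_review, build): design_review overlapped-by build ✓
(design_review, retro): design_review overlapped-by retro ✓
(design_review, standup): design_review overlapped-by standup ✓
(retro, load_test): retro overlapped-by load_test ✓
Count: 6.

6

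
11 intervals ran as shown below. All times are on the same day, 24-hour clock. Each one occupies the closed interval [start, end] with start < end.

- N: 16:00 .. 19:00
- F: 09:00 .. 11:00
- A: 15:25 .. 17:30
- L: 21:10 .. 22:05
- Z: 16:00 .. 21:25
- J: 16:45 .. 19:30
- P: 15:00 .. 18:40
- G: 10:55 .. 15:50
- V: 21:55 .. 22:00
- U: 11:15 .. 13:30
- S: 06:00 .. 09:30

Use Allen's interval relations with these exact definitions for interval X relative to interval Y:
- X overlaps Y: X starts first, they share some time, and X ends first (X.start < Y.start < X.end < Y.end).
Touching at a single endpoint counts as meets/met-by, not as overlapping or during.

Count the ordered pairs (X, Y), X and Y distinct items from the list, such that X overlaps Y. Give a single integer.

Checking all 110 ordered pairs for relation 'overlaps'; matching pairs in alphabetical order:
(A, J): A overlaps J ✓
(A, N): A overlaps N ✓
(A, Z): A overlaps Z ✓
(F, G): F overlaps G ✓
(G, A): G overlaps A ✓
(G, P): G overlaps P ✓
(N, J): N overlaps J ✓
(P, J): P overlaps J ✓
(P, N): P overlaps N ✓
(P, Z): P overlaps Z ✓
(S, F): S overlaps F ✓
(Z, L): Z overlaps L ✓
Count: 12.

12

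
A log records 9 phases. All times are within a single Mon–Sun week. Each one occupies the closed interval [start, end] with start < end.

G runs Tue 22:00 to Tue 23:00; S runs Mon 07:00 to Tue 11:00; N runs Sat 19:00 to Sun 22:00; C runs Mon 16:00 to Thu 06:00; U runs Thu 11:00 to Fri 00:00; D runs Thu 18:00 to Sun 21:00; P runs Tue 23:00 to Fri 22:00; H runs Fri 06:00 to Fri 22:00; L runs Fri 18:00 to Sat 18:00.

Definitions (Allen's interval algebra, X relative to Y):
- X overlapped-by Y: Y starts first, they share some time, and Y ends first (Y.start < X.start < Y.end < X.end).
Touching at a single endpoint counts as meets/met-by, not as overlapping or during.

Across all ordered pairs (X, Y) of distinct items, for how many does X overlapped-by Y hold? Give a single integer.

Checking all 72 ordered pairs for relation 'overlapped-by'; matching pairs in alphabetical order:
(C, S): C overlapped-by S ✓
(D, P): D overlapped-by P ✓
(D, U): D overlapped-by U ✓
(L, H): L overlapped-by H ✓
(L, P): L overlapped-by P ✓
(N, D): N overlapped-by D ✓
(P, C): P overlapped-by C ✓
Count: 7.

7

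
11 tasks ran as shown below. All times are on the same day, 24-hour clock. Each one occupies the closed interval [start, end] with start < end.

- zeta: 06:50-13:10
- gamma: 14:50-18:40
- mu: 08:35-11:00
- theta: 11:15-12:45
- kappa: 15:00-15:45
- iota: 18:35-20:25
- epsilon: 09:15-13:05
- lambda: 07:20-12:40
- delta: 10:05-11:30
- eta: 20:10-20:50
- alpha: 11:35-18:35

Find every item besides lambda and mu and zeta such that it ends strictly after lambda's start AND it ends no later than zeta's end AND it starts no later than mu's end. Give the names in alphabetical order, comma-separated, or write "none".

delta, epsilon

Conditions: its end is strictly after lambda's start (X.end > 07:20) AND its end is no later than zeta's end (X.end <= 13:10) AND its start is no later than mu's end (X.start <= 11:00).
alpha: end 18:35 > 07:20? ✓; end 18:35 <= 13:10? ✗; start 11:35 <= 11:00? ✗ → no.
delta: end 11:30 > 07:20? ✓; end 11:30 <= 13:10? ✓; start 10:05 <= 11:00? ✓ → yes.
epsilon: end 13:05 > 07:20? ✓; end 13:05 <= 13:10? ✓; start 09:15 <= 11:00? ✓ → yes.
eta: end 20:50 > 07:20? ✓; end 20:50 <= 13:10? ✗; start 20:10 <= 11:00? ✗ → no.
gamma: end 18:40 > 07:20? ✓; end 18:40 <= 13:10? ✗; start 14:50 <= 11:00? ✗ → no.
iota: end 20:25 > 07:20? ✓; end 20:25 <= 13:10? ✗; start 18:35 <= 11:00? ✗ → no.
kappa: end 15:45 > 07:20? ✓; end 15:45 <= 13:10? ✗; start 15:00 <= 11:00? ✗ → no.
theta: end 12:45 > 07:20? ✓; end 12:45 <= 13:10? ✓; start 11:15 <= 11:00? ✗ → no.
Result: delta, epsilon.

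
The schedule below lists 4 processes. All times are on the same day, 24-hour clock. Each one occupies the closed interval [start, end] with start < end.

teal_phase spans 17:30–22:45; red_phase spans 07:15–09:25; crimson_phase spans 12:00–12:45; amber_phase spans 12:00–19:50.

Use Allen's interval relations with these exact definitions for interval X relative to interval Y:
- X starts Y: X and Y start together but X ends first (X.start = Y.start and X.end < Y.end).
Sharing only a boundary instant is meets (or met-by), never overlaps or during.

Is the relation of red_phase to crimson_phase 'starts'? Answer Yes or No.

No

red_phase = [07:15, 09:25], crimson_phase = [12:00, 12:45].
Actual relation of red_phase to crimson_phase: before.
Asked whether 'starts' holds → No.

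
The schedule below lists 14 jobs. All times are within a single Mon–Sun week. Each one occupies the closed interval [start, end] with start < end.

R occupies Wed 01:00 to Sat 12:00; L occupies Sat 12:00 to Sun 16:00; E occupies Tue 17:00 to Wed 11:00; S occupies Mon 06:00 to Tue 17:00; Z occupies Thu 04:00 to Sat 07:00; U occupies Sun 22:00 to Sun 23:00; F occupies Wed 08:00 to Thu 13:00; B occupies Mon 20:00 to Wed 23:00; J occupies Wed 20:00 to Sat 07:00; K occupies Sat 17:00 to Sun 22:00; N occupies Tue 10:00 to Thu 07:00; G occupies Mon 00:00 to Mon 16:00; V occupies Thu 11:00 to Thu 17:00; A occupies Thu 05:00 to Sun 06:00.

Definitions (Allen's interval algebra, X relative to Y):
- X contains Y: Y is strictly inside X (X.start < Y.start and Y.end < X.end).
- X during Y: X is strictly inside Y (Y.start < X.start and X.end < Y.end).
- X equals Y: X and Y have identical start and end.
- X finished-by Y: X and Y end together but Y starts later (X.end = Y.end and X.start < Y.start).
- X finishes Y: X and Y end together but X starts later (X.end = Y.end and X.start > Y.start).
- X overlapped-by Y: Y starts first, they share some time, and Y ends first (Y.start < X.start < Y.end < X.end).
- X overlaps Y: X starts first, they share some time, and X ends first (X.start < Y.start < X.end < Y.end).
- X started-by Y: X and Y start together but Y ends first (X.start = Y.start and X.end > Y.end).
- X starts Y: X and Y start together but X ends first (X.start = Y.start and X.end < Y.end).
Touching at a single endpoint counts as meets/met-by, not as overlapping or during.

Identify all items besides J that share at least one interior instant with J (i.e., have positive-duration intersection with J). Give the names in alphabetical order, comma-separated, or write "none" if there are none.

Target J = [Wed 20:00, Sat 07:00].
A [Thu 05:00, Sun 06:00] → overlapped-by → yes.
B [Mon 20:00, Wed 23:00] → overlaps → yes.
E [Tue 17:00, Wed 11:00] → before → no.
F [Wed 08:00, Thu 13:00] → overlaps → yes.
G [Mon 00:00, Mon 16:00] → before → no.
K [Sat 17:00, Sun 22:00] → after → no.
L [Sat 12:00, Sun 16:00] → after → no.
N [Tue 10:00, Thu 07:00] → overlaps → yes.
R [Wed 01:00, Sat 12:00] → contains → yes.
S [Mon 06:00, Tue 17:00] → before → no.
U [Sun 22:00, Sun 23:00] → after → no.
V [Thu 11:00, Thu 17:00] → during → yes.
Z [Thu 04:00, Sat 07:00] → finishes → yes.
Result: A, B, F, N, R, V, Z.

A, B, F, N, R, V, Z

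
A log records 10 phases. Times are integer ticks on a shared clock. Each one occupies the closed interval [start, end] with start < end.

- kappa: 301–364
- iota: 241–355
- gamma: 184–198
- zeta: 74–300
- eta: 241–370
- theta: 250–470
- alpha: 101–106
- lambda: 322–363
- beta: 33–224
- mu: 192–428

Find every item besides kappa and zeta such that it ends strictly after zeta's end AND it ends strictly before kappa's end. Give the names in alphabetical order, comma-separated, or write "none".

Conditions: its end is strictly after zeta's end (X.end > 300) AND its end is strictly before kappa's end (X.end < 364).
alpha: end 106 > 300? ✗; end 106 < 364? ✓ → no.
beta: end 224 > 300? ✗; end 224 < 364? ✓ → no.
eta: end 370 > 300? ✓; end 370 < 364? ✗ → no.
gamma: end 198 > 300? ✗; end 198 < 364? ✓ → no.
iota: end 355 > 300? ✓; end 355 < 364? ✓ → yes.
lambda: end 363 > 300? ✓; end 363 < 364? ✓ → yes.
mu: end 428 > 300? ✓; end 428 < 364? ✗ → no.
theta: end 470 > 300? ✓; end 470 < 364? ✗ → no.
Result: iota, lambda.

iota, lambda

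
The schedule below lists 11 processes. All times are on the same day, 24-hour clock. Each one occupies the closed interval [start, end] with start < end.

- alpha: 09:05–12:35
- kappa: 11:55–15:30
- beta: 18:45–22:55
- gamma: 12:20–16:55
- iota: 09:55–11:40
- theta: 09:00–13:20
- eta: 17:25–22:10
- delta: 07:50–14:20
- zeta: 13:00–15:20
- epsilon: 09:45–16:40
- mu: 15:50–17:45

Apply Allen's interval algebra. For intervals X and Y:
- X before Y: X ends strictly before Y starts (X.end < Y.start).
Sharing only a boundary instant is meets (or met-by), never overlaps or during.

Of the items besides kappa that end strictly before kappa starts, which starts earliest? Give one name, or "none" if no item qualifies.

iota

Target kappa = [11:55, 15:30].
alpha [09:05, 12:35] → overlaps → excluded.
beta [18:45, 22:55] → after → excluded.
delta [07:50, 14:20] → overlaps → excluded.
epsilon [09:45, 16:40] → contains → excluded.
eta [17:25, 22:10] → after → excluded.
gamma [12:20, 16:55] → overlapped-by → excluded.
iota [09:55, 11:40] → before → candidate.
mu [15:50, 17:45] → after → excluded.
theta [09:00, 13:20] → overlaps → excluded.
zeta [13:00, 15:20] → during → excluded.
Among candidates, earliest start is 09:55 → iota.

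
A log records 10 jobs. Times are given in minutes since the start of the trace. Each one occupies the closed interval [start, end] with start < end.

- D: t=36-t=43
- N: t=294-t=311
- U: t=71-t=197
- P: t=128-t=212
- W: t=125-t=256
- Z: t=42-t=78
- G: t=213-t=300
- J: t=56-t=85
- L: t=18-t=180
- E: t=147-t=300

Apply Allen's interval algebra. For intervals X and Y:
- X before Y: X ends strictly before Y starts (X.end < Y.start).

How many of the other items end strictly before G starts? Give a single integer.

6

Target G = [t=213, t=300].
D [t=36, t=43] → before → counts.
E [t=147, t=300] → finished-by → no.
J [t=56, t=85] → before → counts.
L [t=18, t=180] → before → counts.
N [t=294, t=311] → overlapped-by → no.
P [t=128, t=212] → before → counts.
U [t=71, t=197] → before → counts.
W [t=125, t=256] → overlaps → no.
Z [t=42, t=78] → before → counts.
Total: 6.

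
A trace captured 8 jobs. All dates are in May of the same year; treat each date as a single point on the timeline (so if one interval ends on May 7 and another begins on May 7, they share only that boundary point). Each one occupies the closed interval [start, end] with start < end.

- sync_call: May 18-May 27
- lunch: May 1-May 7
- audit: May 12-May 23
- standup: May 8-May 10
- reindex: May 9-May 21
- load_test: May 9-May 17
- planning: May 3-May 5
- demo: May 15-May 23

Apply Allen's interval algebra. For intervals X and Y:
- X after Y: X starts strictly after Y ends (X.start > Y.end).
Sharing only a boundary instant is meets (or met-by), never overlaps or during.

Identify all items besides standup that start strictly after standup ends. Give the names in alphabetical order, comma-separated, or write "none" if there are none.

audit, demo, sync_call

Target standup = [May 8, May 10].
audit [May 12, May 23] → after → yes.
demo [May 15, May 23] → after → yes.
load_test [May 9, May 17] → overlapped-by → no.
lunch [May 1, May 7] → before → no.
planning [May 3, May 5] → before → no.
reindex [May 9, May 21] → overlapped-by → no.
sync_call [May 18, May 27] → after → yes.
Result: audit, demo, sync_call.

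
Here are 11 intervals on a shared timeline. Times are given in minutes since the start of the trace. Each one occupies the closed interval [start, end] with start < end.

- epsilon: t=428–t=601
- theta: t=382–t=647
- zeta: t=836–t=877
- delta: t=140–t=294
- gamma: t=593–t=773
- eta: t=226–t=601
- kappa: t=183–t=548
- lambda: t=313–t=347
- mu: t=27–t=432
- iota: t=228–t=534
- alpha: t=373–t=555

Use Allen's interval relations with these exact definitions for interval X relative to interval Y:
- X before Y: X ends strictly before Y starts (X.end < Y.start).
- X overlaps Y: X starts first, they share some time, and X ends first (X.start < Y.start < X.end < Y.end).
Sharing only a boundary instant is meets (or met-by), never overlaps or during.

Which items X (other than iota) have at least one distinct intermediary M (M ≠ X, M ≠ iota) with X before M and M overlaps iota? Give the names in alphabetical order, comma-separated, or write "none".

none

Target iota = [t=228, t=534].
Intermediaries M with M overlaps iota: delta, mu.
Via delta — items with X before delta: none.
Via mu — items with X before mu: none.
Union: none.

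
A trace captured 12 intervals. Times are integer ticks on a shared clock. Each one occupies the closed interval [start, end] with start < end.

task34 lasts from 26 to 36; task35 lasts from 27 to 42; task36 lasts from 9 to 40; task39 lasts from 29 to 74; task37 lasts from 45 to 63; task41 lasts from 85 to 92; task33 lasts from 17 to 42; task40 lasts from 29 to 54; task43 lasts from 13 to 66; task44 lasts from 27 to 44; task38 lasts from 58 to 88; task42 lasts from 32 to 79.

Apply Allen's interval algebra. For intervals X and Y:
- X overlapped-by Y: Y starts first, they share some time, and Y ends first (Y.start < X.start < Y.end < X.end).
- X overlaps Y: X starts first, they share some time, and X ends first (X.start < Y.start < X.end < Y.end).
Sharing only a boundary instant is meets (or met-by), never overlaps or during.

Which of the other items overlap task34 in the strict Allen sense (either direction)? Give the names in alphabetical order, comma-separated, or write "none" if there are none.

task35, task39, task40, task42, task44

Target task34 = [26, 36].
task33 [17, 42] → contains → no.
task35 [27, 42] → overlapped-by → yes.
task36 [9, 40] → contains → no.
task37 [45, 63] → after → no.
task38 [58, 88] → after → no.
task39 [29, 74] → overlapped-by → yes.
task40 [29, 54] → overlapped-by → yes.
task41 [85, 92] → after → no.
task42 [32, 79] → overlapped-by → yes.
task43 [13, 66] → contains → no.
task44 [27, 44] → overlapped-by → yes.
Result: task35, task39, task40, task42, task44.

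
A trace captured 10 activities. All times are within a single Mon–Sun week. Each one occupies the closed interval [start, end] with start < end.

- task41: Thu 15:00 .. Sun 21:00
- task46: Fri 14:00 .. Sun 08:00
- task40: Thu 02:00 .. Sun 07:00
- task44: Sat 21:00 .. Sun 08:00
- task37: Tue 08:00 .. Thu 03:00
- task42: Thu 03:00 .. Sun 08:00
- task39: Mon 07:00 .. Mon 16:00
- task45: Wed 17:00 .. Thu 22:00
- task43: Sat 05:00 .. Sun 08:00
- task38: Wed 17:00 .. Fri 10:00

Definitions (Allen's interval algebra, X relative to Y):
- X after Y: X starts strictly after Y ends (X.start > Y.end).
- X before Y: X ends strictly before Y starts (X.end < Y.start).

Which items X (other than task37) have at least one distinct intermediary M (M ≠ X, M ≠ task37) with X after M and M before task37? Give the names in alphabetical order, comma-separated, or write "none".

Target task37 = [Tue 08:00, Thu 03:00].
Intermediaries M with M before task37: task39.
Via task39 — items with X after task39: task38, task40, task41, task42, task43, task44, task45, task46.
Union: task38, task40, task41, task42, task43, task44, task45, task46.

task38, task40, task41, task42, task43, task44, task45, task46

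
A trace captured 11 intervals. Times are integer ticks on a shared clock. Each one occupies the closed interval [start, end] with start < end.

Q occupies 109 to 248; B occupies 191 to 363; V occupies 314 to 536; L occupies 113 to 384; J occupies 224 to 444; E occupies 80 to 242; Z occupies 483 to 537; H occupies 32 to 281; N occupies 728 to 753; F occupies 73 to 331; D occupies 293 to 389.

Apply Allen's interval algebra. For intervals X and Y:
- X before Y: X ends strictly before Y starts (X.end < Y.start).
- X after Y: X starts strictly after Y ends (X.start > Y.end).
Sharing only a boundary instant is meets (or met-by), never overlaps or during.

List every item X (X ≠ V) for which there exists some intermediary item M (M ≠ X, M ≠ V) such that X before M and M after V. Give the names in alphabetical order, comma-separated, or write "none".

B, D, E, F, H, J, L, Q, Z

Target V = [314, 536].
Intermediaries M with M after V: N.
Via N — items with X before N: B, D, E, F, H, J, L, Q, Z.
Union: B, D, E, F, H, J, L, Q, Z.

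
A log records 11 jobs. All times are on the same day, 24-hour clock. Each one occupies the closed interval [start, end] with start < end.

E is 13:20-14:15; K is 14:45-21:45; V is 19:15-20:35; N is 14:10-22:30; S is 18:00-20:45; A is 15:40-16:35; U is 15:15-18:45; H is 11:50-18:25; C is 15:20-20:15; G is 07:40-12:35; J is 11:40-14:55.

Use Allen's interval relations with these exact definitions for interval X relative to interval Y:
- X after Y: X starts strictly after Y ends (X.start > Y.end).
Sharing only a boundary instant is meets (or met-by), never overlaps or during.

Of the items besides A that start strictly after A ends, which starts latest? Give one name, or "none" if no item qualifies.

V

Target A = [15:40, 16:35].
C [15:20, 20:15] → contains → excluded.
E [13:20, 14:15] → before → excluded.
G [07:40, 12:35] → before → excluded.
H [11:50, 18:25] → contains → excluded.
J [11:40, 14:55] → before → excluded.
K [14:45, 21:45] → contains → excluded.
N [14:10, 22:30] → contains → excluded.
S [18:00, 20:45] → after → candidate.
U [15:15, 18:45] → contains → excluded.
V [19:15, 20:35] → after → candidate.
Among candidates, latest start is 19:15 → V.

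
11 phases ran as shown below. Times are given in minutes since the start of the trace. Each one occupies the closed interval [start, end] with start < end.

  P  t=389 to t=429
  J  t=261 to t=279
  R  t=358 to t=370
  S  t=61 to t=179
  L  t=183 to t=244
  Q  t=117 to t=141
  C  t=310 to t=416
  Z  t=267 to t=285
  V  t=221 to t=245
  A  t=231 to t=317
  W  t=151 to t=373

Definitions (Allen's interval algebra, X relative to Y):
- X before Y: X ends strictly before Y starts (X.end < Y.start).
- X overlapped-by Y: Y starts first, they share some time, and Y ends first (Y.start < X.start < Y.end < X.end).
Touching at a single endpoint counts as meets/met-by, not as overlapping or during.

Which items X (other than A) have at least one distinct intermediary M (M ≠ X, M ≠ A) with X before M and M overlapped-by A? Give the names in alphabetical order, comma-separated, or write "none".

Target A = [t=231, t=317].
Intermediaries M with M overlapped-by A: C.
Via C — items with X before C: J, L, Q, S, V, Z.
Union: J, L, Q, S, V, Z.

J, L, Q, S, V, Z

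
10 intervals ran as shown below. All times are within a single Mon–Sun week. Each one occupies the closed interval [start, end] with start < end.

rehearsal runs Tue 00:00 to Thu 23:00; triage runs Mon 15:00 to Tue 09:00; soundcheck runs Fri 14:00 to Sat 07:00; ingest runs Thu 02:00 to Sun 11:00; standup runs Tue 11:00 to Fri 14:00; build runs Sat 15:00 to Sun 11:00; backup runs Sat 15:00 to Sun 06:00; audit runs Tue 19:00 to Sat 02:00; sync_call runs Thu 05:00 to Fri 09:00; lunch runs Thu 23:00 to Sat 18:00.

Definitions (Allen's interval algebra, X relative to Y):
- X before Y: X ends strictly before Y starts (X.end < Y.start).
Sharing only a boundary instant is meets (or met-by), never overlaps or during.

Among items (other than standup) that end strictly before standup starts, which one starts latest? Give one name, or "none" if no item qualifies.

Target standup = [Tue 11:00, Fri 14:00].
audit [Tue 19:00, Sat 02:00] → overlapped-by → excluded.
backup [Sat 15:00, Sun 06:00] → after → excluded.
build [Sat 15:00, Sun 11:00] → after → excluded.
ingest [Thu 02:00, Sun 11:00] → overlapped-by → excluded.
lunch [Thu 23:00, Sat 18:00] → overlapped-by → excluded.
rehearsal [Tue 00:00, Thu 23:00] → overlaps → excluded.
soundcheck [Fri 14:00, Sat 07:00] → met-by → excluded.
sync_call [Thu 05:00, Fri 09:00] → during → excluded.
triage [Mon 15:00, Tue 09:00] → before → candidate.
Among candidates, latest start is Mon 15:00 → triage.

triage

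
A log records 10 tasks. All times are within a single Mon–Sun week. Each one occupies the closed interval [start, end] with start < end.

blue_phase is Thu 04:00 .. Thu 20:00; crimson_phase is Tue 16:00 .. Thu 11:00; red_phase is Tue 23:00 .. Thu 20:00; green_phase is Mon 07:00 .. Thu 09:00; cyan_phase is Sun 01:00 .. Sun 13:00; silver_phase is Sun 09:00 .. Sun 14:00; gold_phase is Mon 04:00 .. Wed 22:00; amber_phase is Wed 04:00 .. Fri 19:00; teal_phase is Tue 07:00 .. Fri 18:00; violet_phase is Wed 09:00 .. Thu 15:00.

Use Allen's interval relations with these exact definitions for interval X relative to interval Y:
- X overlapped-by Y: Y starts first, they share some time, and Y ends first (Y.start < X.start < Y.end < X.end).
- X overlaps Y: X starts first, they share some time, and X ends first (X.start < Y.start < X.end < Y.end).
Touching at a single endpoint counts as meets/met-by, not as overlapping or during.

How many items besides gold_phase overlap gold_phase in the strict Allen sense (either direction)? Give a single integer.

Target gold_phase = [Mon 04:00, Wed 22:00].
amber_phase [Wed 04:00, Fri 19:00] → overlapped-by → counts.
blue_phase [Thu 04:00, Thu 20:00] → after → no.
crimson_phase [Tue 16:00, Thu 11:00] → overlapped-by → counts.
cyan_phase [Sun 01:00, Sun 13:00] → after → no.
green_phase [Mon 07:00, Thu 09:00] → overlapped-by → counts.
red_phase [Tue 23:00, Thu 20:00] → overlapped-by → counts.
silver_phase [Sun 09:00, Sun 14:00] → after → no.
teal_phase [Tue 07:00, Fri 18:00] → overlapped-by → counts.
violet_phase [Wed 09:00, Thu 15:00] → overlapped-by → counts.
Total: 6.

6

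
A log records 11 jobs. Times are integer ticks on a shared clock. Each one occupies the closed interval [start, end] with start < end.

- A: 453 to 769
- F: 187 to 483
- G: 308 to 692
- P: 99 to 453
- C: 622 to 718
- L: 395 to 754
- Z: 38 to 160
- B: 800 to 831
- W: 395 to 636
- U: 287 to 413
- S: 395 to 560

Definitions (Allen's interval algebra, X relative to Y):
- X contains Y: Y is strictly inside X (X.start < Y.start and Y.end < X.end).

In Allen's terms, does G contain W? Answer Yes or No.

G = [308, 692], W = [395, 636].
Actual relation of G to W: contains.
Asked whether 'contains' holds → Yes.

Yes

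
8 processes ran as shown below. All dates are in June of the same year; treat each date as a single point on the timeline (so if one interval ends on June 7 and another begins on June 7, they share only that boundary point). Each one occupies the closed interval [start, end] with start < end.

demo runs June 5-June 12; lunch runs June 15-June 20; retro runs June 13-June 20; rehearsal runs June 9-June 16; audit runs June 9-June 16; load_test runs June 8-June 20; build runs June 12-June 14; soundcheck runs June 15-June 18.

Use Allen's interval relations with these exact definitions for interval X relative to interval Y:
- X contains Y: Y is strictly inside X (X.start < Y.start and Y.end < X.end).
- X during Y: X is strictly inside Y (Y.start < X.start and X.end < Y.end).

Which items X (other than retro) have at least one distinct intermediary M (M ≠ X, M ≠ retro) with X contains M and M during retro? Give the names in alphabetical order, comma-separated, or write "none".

Target retro = [June 13, June 20].
Intermediaries M with M during retro: soundcheck.
Via soundcheck — items with X contains soundcheck: load_test.
Union: load_test.

load_test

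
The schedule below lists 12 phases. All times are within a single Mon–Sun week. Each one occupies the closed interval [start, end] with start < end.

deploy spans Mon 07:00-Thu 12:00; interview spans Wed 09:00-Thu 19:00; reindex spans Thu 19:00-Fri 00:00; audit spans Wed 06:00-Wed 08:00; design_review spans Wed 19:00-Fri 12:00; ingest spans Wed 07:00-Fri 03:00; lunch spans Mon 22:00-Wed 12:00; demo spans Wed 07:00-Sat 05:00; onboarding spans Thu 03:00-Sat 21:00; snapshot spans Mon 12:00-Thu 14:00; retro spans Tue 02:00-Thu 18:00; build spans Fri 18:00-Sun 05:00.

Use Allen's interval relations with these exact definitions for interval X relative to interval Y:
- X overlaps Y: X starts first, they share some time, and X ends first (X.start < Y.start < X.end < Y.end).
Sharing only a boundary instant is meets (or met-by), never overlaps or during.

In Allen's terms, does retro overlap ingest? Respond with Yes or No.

Yes

retro = [Tue 02:00, Thu 18:00], ingest = [Wed 07:00, Fri 03:00].
Actual relation of retro to ingest: overlaps.
Asked whether 'overlaps' holds → Yes.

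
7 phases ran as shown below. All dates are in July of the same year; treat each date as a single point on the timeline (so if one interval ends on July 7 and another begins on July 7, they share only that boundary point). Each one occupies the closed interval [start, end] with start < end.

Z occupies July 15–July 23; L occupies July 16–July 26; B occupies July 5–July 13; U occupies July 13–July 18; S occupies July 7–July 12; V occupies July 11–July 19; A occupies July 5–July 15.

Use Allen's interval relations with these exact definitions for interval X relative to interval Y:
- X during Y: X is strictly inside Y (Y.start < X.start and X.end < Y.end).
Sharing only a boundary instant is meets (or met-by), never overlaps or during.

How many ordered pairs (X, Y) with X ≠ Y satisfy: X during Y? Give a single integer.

3

Checking all 42 ordered pairs for relation 'during'; matching pairs in alphabetical order:
(S, A): S during A ✓
(S, B): S during B ✓
(U, V): U during V ✓
Count: 3.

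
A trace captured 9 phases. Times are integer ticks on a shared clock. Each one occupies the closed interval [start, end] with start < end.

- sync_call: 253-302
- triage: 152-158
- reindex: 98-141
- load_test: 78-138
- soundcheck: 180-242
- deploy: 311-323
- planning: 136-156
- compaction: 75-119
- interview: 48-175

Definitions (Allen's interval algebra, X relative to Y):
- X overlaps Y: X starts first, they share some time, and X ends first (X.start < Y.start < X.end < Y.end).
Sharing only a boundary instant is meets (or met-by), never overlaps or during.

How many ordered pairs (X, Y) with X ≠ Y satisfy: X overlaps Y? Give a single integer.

6

Checking all 72 ordered pairs for relation 'overlaps'; matching pairs in alphabetical order:
(compaction, load_test): compaction overlaps load_test ✓
(compaction, reindex): compaction overlaps reindex ✓
(load_test, planning): load_test overlaps planning ✓
(load_test, reindex): load_test overlaps reindex ✓
(planning, triage): planning overlaps triage ✓
(reindex, planning): reindex overlaps planning ✓
Count: 6.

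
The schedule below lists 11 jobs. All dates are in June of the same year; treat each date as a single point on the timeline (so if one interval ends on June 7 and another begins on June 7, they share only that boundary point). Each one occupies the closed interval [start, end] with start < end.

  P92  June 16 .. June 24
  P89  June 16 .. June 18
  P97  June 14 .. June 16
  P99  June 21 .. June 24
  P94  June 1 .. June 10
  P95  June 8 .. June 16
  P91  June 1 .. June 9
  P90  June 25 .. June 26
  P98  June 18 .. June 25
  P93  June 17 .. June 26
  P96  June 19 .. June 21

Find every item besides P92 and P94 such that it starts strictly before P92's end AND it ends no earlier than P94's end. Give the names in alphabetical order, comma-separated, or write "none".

P89, P93, P95, P96, P97, P98, P99

Conditions: its start is strictly before P92's end (X.start < June 24) AND its end is no earlier than P94's end (X.end >= June 10).
P89: start June 16 < June 24? ✓; end June 18 >= June 10? ✓ → yes.
P90: start June 25 < June 24? ✗; end June 26 >= June 10? ✓ → no.
P91: start June 1 < June 24? ✓; end June 9 >= June 10? ✗ → no.
P93: start June 17 < June 24? ✓; end June 26 >= June 10? ✓ → yes.
P95: start June 8 < June 24? ✓; end June 16 >= June 10? ✓ → yes.
P96: start June 19 < June 24? ✓; end June 21 >= June 10? ✓ → yes.
P97: start June 14 < June 24? ✓; end June 16 >= June 10? ✓ → yes.
P98: start June 18 < June 24? ✓; end June 25 >= June 10? ✓ → yes.
P99: start June 21 < June 24? ✓; end June 24 >= June 10? ✓ → yes.
Result: P89, P93, P95, P96, P97, P98, P99.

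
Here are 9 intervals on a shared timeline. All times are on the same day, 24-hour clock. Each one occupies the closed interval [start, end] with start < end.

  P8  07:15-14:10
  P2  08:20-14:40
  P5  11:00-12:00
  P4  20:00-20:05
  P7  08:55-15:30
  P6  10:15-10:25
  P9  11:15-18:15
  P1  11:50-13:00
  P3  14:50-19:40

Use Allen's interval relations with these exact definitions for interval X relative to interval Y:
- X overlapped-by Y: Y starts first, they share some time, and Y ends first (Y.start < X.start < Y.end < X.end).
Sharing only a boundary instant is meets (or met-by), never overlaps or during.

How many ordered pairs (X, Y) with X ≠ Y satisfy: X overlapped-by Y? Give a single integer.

Checking all 72 ordered pairs for relation 'overlapped-by'; matching pairs in alphabetical order:
(P1, P5): P1 overlapped-by P5 ✓
(P2, P8): P2 overlapped-by P8 ✓
(P3, P7): P3 overlapped-by P7 ✓
(P3, P9): P3 overlapped-by P9 ✓
(P7, P2): P7 overlapped-by P2 ✓
(P7, P8): P7 overlapped-by P8 ✓
(P9, P2): P9 overlapped-by P2 ✓
(P9, P5): P9 overlapped-by P5 ✓
(P9, P7): P9 overlapped-by P7 ✓
(P9, P8): P9 overlapped-by P8 ✓
Count: 10.

10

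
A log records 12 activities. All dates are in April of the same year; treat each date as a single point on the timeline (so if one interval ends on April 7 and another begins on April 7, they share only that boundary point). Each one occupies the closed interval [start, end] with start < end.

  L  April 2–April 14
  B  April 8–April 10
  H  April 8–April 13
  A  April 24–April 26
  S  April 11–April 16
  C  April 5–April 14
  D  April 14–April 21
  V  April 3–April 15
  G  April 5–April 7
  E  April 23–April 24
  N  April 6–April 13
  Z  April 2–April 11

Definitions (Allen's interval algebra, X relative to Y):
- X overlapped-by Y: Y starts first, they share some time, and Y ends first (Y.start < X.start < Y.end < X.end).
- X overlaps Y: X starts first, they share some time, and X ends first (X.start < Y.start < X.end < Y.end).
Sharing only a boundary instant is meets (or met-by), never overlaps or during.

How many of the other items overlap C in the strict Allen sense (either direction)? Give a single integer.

2

Target C = [April 5, April 14].
A [April 24, April 26] → after → no.
B [April 8, April 10] → during → no.
D [April 14, April 21] → met-by → no.
E [April 23, April 24] → after → no.
G [April 5, April 7] → starts → no.
H [April 8, April 13] → during → no.
L [April 2, April 14] → finished-by → no.
N [April 6, April 13] → during → no.
S [April 11, April 16] → overlapped-by → counts.
V [April 3, April 15] → contains → no.
Z [April 2, April 11] → overlaps → counts.
Total: 2.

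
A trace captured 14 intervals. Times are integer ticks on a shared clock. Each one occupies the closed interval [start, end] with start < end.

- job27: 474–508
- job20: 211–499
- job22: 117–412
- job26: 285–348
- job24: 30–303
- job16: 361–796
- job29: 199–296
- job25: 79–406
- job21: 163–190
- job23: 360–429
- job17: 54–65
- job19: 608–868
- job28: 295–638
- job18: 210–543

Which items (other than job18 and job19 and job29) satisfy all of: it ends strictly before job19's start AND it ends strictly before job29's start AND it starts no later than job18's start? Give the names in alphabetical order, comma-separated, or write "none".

Conditions: its end is strictly before job19's start (X.end < 608) AND its end is strictly before job29's start (X.end < 199) AND its start is no later than job18's start (X.start <= 210).
job16: end 796 < 608? ✗; end 796 < 199? ✗; start 361 <= 210? ✗ → no.
job17: end 65 < 608? ✓; end 65 < 199? ✓; start 54 <= 210? ✓ → yes.
job20: end 499 < 608? ✓; end 499 < 199? ✗; start 211 <= 210? ✗ → no.
job21: end 190 < 608? ✓; end 190 < 199? ✓; start 163 <= 210? ✓ → yes.
job22: end 412 < 608? ✓; end 412 < 199? ✗; start 117 <= 210? ✓ → no.
job23: end 429 < 608? ✓; end 429 < 199? ✗; start 360 <= 210? ✗ → no.
job24: end 303 < 608? ✓; end 303 < 199? ✗; start 30 <= 210? ✓ → no.
job25: end 406 < 608? ✓; end 406 < 199? ✗; start 79 <= 210? ✓ → no.
job26: end 348 < 608? ✓; end 348 < 199? ✗; start 285 <= 210? ✗ → no.
job27: end 508 < 608? ✓; end 508 < 199? ✗; start 474 <= 210? ✗ → no.
job28: end 638 < 608? ✗; end 638 < 199? ✗; start 295 <= 210? ✗ → no.
Result: job17, job21.

job17, job21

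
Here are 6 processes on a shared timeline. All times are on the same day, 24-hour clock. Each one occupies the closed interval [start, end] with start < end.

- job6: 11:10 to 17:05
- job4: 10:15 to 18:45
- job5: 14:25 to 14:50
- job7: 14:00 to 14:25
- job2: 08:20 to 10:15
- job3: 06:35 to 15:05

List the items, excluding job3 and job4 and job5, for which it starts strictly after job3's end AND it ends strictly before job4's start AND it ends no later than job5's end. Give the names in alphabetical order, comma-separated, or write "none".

none

Conditions: its start is strictly after job3's end (X.start > 15:05) AND its end is strictly before job4's start (X.end < 10:15) AND its end is no later than job5's end (X.end <= 14:50).
job2: start 08:20 > 15:05? ✗; end 10:15 < 10:15? ✗; end 10:15 <= 14:50? ✓ → no.
job6: start 11:10 > 15:05? ✗; end 17:05 < 10:15? ✗; end 17:05 <= 14:50? ✗ → no.
job7: start 14:00 > 15:05? ✗; end 14:25 < 10:15? ✗; end 14:25 <= 14:50? ✓ → no.
Result: none.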